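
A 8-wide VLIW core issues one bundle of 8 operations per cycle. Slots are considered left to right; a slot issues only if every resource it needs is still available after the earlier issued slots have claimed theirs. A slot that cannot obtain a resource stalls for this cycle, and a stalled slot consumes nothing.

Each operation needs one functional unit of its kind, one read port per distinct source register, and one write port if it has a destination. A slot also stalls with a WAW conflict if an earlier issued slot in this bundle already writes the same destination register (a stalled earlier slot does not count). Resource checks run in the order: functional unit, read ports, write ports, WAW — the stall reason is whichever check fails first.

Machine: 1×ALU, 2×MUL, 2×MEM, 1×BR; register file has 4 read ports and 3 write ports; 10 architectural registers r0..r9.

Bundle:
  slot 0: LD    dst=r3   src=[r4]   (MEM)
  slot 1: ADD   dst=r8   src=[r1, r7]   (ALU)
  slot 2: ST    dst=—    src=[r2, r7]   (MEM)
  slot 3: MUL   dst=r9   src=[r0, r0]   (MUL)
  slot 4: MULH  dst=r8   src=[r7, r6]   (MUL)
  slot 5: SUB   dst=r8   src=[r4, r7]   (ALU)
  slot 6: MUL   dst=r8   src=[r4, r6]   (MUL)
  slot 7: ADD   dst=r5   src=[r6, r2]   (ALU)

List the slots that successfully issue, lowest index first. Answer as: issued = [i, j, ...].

issued = [0, 1, 3]

  0. MEM→r3 ⇒ go  {1A/2Mu/1Ld/1B | 3r 2w}
  1. ALU→r8 ⇒ go  {0A/2Mu/1Ld/1B | 1r 1w}
  2. MEM ⇒ no(RD_PORT)  {0A/2Mu/1Ld/1B | 1r 1w}
  3. MUL→r9 ⇒ go  {0A/1Mu/1Ld/1B | 0r 0w}
  4. MUL→r8 ⇒ no(RD_PORT)  {0A/1Mu/1Ld/1B | 0r 0w}
  5. ALU→r8 ⇒ no(FU)  {0A/1Mu/1Ld/1B | 0r 0w}
  6. MUL→r8 ⇒ no(RD_PORT)  {0A/1Mu/1Ld/1B | 0r 0w}
  7. ALU→r5 ⇒ no(FU)  {0A/1Mu/1Ld/1B | 0r 0w}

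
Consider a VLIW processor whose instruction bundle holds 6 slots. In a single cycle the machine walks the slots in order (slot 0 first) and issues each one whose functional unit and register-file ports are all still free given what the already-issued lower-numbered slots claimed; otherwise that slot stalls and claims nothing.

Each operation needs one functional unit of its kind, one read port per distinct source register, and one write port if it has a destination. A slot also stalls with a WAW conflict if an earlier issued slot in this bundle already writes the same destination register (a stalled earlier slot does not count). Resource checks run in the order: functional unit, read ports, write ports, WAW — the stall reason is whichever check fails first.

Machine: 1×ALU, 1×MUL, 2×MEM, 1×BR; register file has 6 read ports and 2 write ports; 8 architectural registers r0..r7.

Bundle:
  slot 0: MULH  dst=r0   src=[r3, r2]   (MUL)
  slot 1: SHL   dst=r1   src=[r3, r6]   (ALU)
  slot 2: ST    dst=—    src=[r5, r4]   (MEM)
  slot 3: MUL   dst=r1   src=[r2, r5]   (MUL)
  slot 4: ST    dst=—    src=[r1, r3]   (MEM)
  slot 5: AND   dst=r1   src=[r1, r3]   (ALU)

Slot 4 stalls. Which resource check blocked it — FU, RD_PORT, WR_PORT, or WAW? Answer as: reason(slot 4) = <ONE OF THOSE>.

#0 MUL src=r3,r2 dispatched  <A:1 Mu:0 Ld:2 B:1 rd:4 wr:1>
#1 ALU src=r3,r6 dispatched  <A:0 Mu:0 Ld:2 B:1 rd:2 wr:0>
#2 MEM src=r5,r4 dispatched  <A:0 Mu:0 Ld:1 B:1 rd:0 wr:0>
#3 MUL src=r2,r5 held:FU  <A:0 Mu:0 Ld:1 B:1 rd:0 wr:0>
#4 MEM src=r1,r3 held:RD_PORT  <A:0 Mu:0 Ld:1 B:1 rd:0 wr:0>
#5 ALU src=r1,r3 held:FU  <A:0 Mu:0 Ld:1 B:1 rd:0 wr:0>

reason(slot 4) = RD_PORT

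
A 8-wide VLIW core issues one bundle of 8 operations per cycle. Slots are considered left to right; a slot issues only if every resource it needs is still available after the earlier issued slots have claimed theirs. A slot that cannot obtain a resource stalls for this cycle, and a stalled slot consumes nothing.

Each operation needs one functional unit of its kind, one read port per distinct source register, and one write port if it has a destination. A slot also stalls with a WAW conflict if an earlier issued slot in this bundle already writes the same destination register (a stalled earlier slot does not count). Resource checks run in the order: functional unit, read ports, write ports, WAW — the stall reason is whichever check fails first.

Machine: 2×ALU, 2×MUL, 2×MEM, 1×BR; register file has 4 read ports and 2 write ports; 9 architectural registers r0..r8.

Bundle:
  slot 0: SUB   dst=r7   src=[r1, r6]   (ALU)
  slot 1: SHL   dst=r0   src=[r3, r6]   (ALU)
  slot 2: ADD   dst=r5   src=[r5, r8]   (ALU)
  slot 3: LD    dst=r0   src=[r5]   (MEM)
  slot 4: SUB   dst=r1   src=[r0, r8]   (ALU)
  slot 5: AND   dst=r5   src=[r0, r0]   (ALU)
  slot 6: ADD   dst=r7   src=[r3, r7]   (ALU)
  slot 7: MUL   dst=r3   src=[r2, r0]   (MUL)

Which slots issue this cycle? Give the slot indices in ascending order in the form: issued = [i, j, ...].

issued = [0, 1]

(0) want 1×ALU +2rd +1wr — yes → AL1|MU2|ME2|BR1|rd2|wr1
(1) want 1×ALU +2rd +1wr — yes → AL0|MU2|ME2|BR1|rd0|wr0
(2) want 1×ALU +2rd +1wr — FU → AL0|MU2|ME2|BR1|rd0|wr0
(3) want 1×MEM +1rd +1wr — RD_PORT → AL0|MU2|ME2|BR1|rd0|wr0
(4) want 1×ALU +2rd +1wr — FU → AL0|MU2|ME2|BR1|rd0|wr0
(5) want 1×ALU +1rd +1wr — FU → AL0|MU2|ME2|BR1|rd0|wr0
(6) want 1×ALU +2rd +1wr — FU → AL0|MU2|ME2|BR1|rd0|wr0
(7) want 1×MUL +2rd +1wr — RD_PORT → AL0|MU2|ME2|BR1|rd0|wr0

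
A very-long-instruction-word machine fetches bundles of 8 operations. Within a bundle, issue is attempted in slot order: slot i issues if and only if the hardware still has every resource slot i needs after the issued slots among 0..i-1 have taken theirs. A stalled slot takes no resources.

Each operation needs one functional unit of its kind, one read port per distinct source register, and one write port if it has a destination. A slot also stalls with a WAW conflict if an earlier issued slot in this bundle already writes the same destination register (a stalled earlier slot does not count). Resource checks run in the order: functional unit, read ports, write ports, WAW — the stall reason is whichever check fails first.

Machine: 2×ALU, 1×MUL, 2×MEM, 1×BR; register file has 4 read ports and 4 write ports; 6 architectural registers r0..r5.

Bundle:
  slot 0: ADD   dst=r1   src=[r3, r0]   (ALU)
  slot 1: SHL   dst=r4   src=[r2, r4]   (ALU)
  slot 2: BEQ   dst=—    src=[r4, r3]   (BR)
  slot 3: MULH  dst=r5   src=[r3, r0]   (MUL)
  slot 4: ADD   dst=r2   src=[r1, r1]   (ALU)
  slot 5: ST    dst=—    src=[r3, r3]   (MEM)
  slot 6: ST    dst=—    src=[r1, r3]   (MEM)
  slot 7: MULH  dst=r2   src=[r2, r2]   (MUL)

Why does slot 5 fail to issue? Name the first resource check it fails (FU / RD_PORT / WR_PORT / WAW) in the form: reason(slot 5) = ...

slot 0 (ALU): ISSUE — free A1,Mu1,Ld2,B1 rp2 wp3
slot 1 (ALU): ISSUE — free A0,Mu1,Ld2,B1 rp0 wp2
slot 2 (BR): stall RD_PORT — free A0,Mu1,Ld2,B1 rp0 wp2
slot 3 (MUL): stall RD_PORT — free A0,Mu1,Ld2,B1 rp0 wp2
slot 4 (ALU): stall FU — free A0,Mu1,Ld2,B1 rp0 wp2
slot 5 (MEM): stall RD_PORT — free A0,Mu1,Ld2,B1 rp0 wp2
slot 6 (MEM): stall RD_PORT — free A0,Mu1,Ld2,B1 rp0 wp2
slot 7 (MUL): stall RD_PORT — free A0,Mu1,Ld2,B1 rp0 wp2

reason(slot 5) = RD_PORT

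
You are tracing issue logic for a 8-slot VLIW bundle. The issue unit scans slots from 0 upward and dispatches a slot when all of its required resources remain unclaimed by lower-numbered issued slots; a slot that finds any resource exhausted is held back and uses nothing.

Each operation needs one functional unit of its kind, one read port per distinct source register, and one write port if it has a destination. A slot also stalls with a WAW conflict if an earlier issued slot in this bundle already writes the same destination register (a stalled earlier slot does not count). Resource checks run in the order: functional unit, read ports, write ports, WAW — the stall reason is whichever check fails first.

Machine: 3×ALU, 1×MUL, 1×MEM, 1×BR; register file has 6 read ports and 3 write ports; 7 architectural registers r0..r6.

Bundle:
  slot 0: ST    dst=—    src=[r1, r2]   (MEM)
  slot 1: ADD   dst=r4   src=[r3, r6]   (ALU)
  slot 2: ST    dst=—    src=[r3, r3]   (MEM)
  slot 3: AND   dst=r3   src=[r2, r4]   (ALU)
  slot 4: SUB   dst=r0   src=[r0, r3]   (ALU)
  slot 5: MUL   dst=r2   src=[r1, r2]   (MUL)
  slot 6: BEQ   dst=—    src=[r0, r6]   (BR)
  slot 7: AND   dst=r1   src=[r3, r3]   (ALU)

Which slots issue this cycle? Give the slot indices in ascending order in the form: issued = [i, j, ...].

issued = [0, 1, 3]

slot 0 (MEM): ISSUE — free A3,Mu1,Ld0,B1 rp4 wp3
slot 1 (ALU): ISSUE — free A2,Mu1,Ld0,B1 rp2 wp2
slot 2 (MEM): stall FU — free A2,Mu1,Ld0,B1 rp2 wp2
slot 3 (ALU): ISSUE — free A1,Mu1,Ld0,B1 rp0 wp1
slot 4 (ALU): stall RD_PORT — free A1,Mu1,Ld0,B1 rp0 wp1
slot 5 (MUL): stall RD_PORT — free A1,Mu1,Ld0,B1 rp0 wp1
slot 6 (BR): stall RD_PORT — free A1,Mu1,Ld0,B1 rp0 wp1
slot 7 (ALU): stall RD_PORT — free A1,Mu1,Ld0,B1 rp0 wp1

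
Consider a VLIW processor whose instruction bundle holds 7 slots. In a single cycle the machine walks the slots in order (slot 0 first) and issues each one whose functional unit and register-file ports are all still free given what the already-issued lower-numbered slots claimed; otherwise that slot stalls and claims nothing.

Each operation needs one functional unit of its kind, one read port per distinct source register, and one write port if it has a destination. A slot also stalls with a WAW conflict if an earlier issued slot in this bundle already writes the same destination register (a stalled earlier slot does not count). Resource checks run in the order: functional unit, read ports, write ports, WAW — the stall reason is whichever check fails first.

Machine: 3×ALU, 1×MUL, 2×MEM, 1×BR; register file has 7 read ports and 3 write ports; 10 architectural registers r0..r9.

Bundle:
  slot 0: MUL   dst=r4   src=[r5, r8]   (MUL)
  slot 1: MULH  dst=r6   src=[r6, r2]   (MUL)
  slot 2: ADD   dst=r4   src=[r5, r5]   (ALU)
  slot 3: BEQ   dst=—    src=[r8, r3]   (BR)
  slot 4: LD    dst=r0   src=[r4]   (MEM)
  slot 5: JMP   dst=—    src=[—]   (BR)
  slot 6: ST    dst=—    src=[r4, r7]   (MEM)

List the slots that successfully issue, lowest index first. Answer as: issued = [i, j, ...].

issued = [0, 3, 4, 6]

#0 MUL src=r5,r8 dispatched  <A:3 Mu:0 Ld:2 B:1 rd:5 wr:2>
#1 MUL src=r6,r2 held:FU  <A:3 Mu:0 Ld:2 B:1 rd:5 wr:2>
#2 ALU src=r5,r5 held:WAW  <A:3 Mu:0 Ld:2 B:1 rd:5 wr:2>
#3 BR src=r8,r3 dispatched  <A:3 Mu:0 Ld:2 B:0 rd:3 wr:2>
#4 MEM src=r4 dispatched  <A:3 Mu:0 Ld:1 B:0 rd:2 wr:1>
#5 BR src=- held:FU  <A:3 Mu:0 Ld:1 B:0 rd:2 wr:1>
#6 MEM src=r4,r7 dispatched  <A:3 Mu:0 Ld:0 B:0 rd:0 wr:1>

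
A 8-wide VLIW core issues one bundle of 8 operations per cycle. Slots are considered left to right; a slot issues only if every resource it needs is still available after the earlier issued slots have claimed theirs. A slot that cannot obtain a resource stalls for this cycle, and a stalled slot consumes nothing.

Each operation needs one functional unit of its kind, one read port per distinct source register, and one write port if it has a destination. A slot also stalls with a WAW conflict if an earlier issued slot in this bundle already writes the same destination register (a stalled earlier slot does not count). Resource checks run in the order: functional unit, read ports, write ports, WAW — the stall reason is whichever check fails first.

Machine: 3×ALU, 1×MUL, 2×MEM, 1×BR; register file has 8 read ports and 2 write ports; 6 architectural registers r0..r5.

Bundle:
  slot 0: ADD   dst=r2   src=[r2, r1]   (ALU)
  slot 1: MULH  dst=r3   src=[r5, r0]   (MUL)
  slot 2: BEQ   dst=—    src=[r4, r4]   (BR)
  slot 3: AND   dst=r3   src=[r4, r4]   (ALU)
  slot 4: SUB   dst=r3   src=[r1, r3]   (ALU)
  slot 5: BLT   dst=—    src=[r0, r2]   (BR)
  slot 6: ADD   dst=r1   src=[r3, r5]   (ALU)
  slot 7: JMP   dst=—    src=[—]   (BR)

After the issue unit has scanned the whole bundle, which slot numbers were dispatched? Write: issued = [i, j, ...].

issued = [0, 1, 2]

slot 0 (ALU): ISSUE — free A2,Mu1,Ld2,B1 rp6 wp1
slot 1 (MUL): ISSUE — free A2,Mu0,Ld2,B1 rp4 wp0
slot 2 (BR): ISSUE — free A2,Mu0,Ld2,B0 rp3 wp0
slot 3 (ALU): stall WR_PORT — free A2,Mu0,Ld2,B0 rp3 wp0
slot 4 (ALU): stall WR_PORT — free A2,Mu0,Ld2,B0 rp3 wp0
slot 5 (BR): stall FU — free A2,Mu0,Ld2,B0 rp3 wp0
slot 6 (ALU): stall WR_PORT — free A2,Mu0,Ld2,B0 rp3 wp0
slot 7 (BR): stall FU — free A2,Mu0,Ld2,B0 rp3 wp0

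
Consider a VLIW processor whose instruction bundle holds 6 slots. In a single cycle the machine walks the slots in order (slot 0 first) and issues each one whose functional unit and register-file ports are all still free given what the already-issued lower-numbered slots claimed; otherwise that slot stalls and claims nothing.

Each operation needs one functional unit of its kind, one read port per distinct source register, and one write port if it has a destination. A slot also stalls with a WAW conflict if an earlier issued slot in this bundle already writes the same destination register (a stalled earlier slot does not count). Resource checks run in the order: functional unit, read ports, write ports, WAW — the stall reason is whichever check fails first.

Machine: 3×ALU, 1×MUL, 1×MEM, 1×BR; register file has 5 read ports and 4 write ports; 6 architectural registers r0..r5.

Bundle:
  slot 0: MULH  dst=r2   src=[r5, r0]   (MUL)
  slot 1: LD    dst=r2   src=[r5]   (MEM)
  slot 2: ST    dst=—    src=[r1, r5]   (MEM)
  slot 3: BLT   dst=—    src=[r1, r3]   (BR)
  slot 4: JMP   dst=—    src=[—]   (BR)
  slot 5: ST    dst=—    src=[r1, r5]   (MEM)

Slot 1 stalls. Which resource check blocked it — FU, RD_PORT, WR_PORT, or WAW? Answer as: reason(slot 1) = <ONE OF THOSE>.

reason(slot 1) = WAW

[0] MUL needs rd=2 wr=1: ok; after: ALU=3 MUL=0 MEM=1 BR=1, R=3, W=3
[1] MEM needs rd=1 wr=1: WAW; after: ALU=3 MUL=0 MEM=1 BR=1, R=3, W=3
[2] MEM needs rd=2 wr=0: ok; after: ALU=3 MUL=0 MEM=0 BR=1, R=1, W=3
[3] BR needs rd=2 wr=0: RD_PORT; after: ALU=3 MUL=0 MEM=0 BR=1, R=1, W=3
[4] BR needs rd=0 wr=0: ok; after: ALU=3 MUL=0 MEM=0 BR=0, R=1, W=3
[5] MEM needs rd=2 wr=0: FU; after: ALU=3 MUL=0 MEM=0 BR=0, R=1, W=3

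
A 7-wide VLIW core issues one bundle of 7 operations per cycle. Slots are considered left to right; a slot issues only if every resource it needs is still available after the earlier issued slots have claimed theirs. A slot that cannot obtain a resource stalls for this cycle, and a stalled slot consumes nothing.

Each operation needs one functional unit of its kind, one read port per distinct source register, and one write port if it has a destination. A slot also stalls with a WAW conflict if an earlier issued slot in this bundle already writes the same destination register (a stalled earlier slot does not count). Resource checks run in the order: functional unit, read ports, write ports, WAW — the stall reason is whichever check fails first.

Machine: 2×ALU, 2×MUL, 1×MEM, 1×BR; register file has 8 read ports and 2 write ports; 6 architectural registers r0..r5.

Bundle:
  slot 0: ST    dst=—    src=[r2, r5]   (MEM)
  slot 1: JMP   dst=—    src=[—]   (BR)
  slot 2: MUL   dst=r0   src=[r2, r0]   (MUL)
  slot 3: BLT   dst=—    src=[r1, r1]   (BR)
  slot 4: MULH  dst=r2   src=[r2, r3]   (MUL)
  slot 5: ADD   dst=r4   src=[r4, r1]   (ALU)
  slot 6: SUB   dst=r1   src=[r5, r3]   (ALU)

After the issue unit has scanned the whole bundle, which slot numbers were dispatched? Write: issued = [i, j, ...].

issued = [0, 1, 2, 4]

#0 MEM src=r2,r5 dispatched  <A:2 Mu:2 Ld:0 B:1 rd:6 wr:2>
#1 BR src=- dispatched  <A:2 Mu:2 Ld:0 B:0 rd:6 wr:2>
#2 MUL src=r2,r0 dispatched  <A:2 Mu:1 Ld:0 B:0 rd:4 wr:1>
#3 BR src=r1,r1 held:FU  <A:2 Mu:1 Ld:0 B:0 rd:4 wr:1>
#4 MUL src=r2,r3 dispatched  <A:2 Mu:0 Ld:0 B:0 rd:2 wr:0>
#5 ALU src=r4,r1 held:WR_PORT  <A:2 Mu:0 Ld:0 B:0 rd:2 wr:0>
#6 ALU src=r5,r3 held:WR_PORT  <A:2 Mu:0 Ld:0 B:0 rd:2 wr:0>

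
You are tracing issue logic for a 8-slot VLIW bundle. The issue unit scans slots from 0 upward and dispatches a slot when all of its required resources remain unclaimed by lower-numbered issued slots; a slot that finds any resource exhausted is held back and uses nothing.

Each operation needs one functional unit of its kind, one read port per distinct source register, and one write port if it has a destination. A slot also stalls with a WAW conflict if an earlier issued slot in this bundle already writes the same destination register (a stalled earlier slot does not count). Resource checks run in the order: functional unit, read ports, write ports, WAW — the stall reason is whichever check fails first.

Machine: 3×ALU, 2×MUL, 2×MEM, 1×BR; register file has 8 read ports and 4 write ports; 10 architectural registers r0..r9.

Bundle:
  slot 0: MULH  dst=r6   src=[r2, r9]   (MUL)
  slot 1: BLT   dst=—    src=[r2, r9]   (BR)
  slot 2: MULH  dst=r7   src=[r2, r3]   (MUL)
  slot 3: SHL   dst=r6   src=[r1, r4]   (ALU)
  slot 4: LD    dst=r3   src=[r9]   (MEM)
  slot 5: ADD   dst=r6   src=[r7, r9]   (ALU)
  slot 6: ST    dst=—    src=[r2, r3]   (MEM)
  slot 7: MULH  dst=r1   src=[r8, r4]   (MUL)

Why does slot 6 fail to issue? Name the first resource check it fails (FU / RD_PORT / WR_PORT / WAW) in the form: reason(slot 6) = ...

reason(slot 6) = RD_PORT

(0) want 1×MUL +2rd +1wr — yes → AL3|MU1|ME2|BR1|rd6|wr3
(1) want 1×BR +2rd +0wr — yes → AL3|MU1|ME2|BR0|rd4|wr3
(2) want 1×MUL +2rd +1wr — yes → AL3|MU0|ME2|BR0|rd2|wr2
(3) want 1×ALU +2rd +1wr — WAW → AL3|MU0|ME2|BR0|rd2|wr2
(4) want 1×MEM +1rd +1wr — yes → AL3|MU0|ME1|BR0|rd1|wr1
(5) want 1×ALU +2rd +1wr — RD_PORT → AL3|MU0|ME1|BR0|rd1|wr1
(6) want 1×MEM +2rd +0wr — RD_PORT → AL3|MU0|ME1|BR0|rd1|wr1
(7) want 1×MUL +2rd +1wr — FU → AL3|MU0|ME1|BR0|rd1|wr1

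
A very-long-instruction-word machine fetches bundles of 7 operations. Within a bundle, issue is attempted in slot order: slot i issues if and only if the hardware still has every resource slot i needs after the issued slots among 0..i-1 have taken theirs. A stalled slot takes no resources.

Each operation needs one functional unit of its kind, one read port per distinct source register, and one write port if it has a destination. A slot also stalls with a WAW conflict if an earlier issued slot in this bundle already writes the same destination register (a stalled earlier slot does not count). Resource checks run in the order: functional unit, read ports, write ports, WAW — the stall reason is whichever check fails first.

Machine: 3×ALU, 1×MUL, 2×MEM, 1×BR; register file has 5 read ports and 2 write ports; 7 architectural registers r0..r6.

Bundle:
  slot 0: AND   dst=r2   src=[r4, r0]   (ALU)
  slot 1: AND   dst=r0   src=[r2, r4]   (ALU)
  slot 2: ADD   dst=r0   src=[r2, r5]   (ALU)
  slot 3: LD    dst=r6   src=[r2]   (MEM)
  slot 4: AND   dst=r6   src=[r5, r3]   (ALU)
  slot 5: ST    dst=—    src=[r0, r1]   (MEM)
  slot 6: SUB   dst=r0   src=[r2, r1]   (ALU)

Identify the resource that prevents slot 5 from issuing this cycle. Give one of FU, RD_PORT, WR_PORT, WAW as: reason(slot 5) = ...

reason(slot 5) = RD_PORT

slot 0 (ALU): ISSUE — free A2,Mu1,Ld2,B1 rp3 wp1
slot 1 (ALU): ISSUE — free A1,Mu1,Ld2,B1 rp1 wp0
slot 2 (ALU): stall RD_PORT — free A1,Mu1,Ld2,B1 rp1 wp0
slot 3 (MEM): stall WR_PORT — free A1,Mu1,Ld2,B1 rp1 wp0
slot 4 (ALU): stall RD_PORT — free A1,Mu1,Ld2,B1 rp1 wp0
slot 5 (MEM): stall RD_PORT — free A1,Mu1,Ld2,B1 rp1 wp0
slot 6 (ALU): stall RD_PORT — free A1,Mu1,Ld2,B1 rp1 wp0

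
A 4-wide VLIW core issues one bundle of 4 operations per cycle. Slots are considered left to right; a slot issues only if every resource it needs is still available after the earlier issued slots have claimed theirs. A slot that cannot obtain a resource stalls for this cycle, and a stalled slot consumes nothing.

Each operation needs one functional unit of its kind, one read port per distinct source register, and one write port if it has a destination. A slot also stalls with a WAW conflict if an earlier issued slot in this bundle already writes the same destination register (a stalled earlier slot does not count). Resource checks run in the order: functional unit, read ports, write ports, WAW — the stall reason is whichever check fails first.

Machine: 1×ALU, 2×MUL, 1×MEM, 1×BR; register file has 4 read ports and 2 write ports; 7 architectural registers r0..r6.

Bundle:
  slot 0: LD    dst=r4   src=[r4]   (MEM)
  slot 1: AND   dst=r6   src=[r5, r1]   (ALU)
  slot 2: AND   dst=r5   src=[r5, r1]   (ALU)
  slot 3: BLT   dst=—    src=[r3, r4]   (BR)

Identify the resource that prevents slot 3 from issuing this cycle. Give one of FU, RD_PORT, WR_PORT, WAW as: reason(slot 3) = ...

reason(slot 3) = RD_PORT

[0] MEM needs rd=1 wr=1: ok; after: ALU=1 MUL=2 MEM=0 BR=1, R=3, W=1
[1] ALU needs rd=2 wr=1: ok; after: ALU=0 MUL=2 MEM=0 BR=1, R=1, W=0
[2] ALU needs rd=2 wr=1: FU; after: ALU=0 MUL=2 MEM=0 BR=1, R=1, W=0
[3] BR needs rd=2 wr=0: RD_PORT; after: ALU=0 MUL=2 MEM=0 BR=1, R=1, W=0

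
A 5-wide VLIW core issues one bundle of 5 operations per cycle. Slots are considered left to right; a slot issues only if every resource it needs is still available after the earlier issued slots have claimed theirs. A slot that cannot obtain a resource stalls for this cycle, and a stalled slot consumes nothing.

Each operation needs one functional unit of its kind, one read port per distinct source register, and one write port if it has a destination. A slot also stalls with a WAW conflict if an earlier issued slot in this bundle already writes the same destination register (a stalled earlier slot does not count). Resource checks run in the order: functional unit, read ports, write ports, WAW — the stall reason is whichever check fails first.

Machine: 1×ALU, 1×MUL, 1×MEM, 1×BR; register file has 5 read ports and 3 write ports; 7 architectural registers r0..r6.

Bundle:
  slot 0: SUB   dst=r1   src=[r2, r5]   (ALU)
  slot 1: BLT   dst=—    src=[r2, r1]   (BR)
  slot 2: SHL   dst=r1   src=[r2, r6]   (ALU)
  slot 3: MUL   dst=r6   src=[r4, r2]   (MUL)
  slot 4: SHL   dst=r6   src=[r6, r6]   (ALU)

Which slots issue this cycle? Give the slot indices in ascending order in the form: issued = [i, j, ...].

[0] ALU needs rd=2 wr=1: ok; after: ALU=0 MUL=1 MEM=1 BR=1, R=3, W=2
[1] BR needs rd=2 wr=0: ok; after: ALU=0 MUL=1 MEM=1 BR=0, R=1, W=2
[2] ALU needs rd=2 wr=1: FU; after: ALU=0 MUL=1 MEM=1 BR=0, R=1, W=2
[3] MUL needs rd=2 wr=1: RD_PORT; after: ALU=0 MUL=1 MEM=1 BR=0, R=1, W=2
[4] ALU needs rd=1 wr=1: FU; after: ALU=0 MUL=1 MEM=1 BR=0, R=1, W=2

issued = [0, 1]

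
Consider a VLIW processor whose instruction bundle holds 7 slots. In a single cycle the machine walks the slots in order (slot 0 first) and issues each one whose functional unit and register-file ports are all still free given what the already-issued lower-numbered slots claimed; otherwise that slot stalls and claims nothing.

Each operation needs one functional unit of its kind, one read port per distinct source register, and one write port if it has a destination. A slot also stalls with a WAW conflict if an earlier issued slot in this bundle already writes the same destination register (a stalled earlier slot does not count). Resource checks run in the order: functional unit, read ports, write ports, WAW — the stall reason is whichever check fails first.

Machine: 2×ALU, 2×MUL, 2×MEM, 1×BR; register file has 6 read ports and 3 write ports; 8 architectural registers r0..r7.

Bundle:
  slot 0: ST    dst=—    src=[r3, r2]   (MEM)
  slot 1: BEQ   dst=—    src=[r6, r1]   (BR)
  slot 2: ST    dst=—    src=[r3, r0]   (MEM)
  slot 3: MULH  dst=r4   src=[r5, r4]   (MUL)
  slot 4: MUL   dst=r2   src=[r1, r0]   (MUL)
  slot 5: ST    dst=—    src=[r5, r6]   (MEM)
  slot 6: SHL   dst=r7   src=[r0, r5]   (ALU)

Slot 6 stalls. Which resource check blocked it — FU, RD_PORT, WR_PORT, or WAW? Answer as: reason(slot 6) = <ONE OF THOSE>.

#0 MEM src=r3,r2 dispatched  <A:2 Mu:2 Ld:1 B:1 rd:4 wr:3>
#1 BR src=r6,r1 dispatched  <A:2 Mu:2 Ld:1 B:0 rd:2 wr:3>
#2 MEM src=r3,r0 dispatched  <A:2 Mu:2 Ld:0 B:0 rd:0 wr:3>
#3 MUL src=r5,r4 held:RD_PORT  <A:2 Mu:2 Ld:0 B:0 rd:0 wr:3>
#4 MUL src=r1,r0 held:RD_PORT  <A:2 Mu:2 Ld:0 B:0 rd:0 wr:3>
#5 MEM src=r5,r6 held:FU  <A:2 Mu:2 Ld:0 B:0 rd:0 wr:3>
#6 ALU src=r0,r5 held:RD_PORT  <A:2 Mu:2 Ld:0 B:0 rd:0 wr:3>

reason(slot 6) = RD_PORT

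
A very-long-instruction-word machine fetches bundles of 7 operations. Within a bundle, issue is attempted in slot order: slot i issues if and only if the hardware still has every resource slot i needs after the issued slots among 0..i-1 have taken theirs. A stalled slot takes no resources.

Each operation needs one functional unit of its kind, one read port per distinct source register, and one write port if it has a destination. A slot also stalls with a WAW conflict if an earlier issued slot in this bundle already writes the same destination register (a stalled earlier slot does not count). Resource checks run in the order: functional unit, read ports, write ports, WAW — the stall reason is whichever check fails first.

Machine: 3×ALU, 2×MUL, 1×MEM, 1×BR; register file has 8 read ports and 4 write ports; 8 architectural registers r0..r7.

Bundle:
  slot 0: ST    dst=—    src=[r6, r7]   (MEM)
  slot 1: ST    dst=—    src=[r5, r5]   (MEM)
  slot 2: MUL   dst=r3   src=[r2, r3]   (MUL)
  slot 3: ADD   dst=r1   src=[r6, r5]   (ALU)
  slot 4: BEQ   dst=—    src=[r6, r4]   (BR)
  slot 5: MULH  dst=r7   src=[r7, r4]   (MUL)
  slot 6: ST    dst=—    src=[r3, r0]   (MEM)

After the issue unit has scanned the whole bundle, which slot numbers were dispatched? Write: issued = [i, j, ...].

#0 MEM src=r6,r7 dispatched  <A:3 Mu:2 Ld:0 B:1 rd:6 wr:4>
#1 MEM src=r5,r5 held:FU  <A:3 Mu:2 Ld:0 B:1 rd:6 wr:4>
#2 MUL src=r2,r3 dispatched  <A:3 Mu:1 Ld:0 B:1 rd:4 wr:3>
#3 ALU src=r6,r5 dispatched  <A:2 Mu:1 Ld:0 B:1 rd:2 wr:2>
#4 BR src=r6,r4 dispatched  <A:2 Mu:1 Ld:0 B:0 rd:0 wr:2>
#5 MUL src=r7,r4 held:RD_PORT  <A:2 Mu:1 Ld:0 B:0 rd:0 wr:2>
#6 MEM src=r3,r0 held:FU  <A:2 Mu:1 Ld:0 B:0 rd:0 wr:2>

issued = [0, 2, 3, 4]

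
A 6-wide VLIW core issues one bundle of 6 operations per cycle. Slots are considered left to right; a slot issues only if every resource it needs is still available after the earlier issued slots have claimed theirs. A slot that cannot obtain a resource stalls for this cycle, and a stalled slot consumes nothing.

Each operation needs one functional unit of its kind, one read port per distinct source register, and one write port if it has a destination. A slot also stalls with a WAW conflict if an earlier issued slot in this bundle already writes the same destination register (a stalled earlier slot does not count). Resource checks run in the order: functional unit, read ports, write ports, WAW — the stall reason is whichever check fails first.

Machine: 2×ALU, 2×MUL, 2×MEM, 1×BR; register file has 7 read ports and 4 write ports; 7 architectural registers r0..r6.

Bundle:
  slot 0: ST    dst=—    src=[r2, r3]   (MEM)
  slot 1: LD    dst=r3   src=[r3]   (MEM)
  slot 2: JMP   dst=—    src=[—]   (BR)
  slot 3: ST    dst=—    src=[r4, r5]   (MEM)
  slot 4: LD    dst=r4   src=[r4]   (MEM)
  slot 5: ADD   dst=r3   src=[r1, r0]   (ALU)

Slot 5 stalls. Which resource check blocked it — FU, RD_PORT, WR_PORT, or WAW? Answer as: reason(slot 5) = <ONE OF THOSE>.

reason(slot 5) = WAW

  0. MEM ⇒ go  {2A/2Mu/1Ld/1B | 5r 4w}
  1. MEM→r3 ⇒ go  {2A/2Mu/0Ld/1B | 4r 3w}
  2. BR ⇒ go  {2A/2Mu/0Ld/0B | 4r 3w}
  3. MEM ⇒ no(FU)  {2A/2Mu/0Ld/0B | 4r 3w}
  4. MEM→r4 ⇒ no(FU)  {2A/2Mu/0Ld/0B | 4r 3w}
  5. ALU→r3 ⇒ no(WAW)  {2A/2Mu/0Ld/0B | 4r 3w}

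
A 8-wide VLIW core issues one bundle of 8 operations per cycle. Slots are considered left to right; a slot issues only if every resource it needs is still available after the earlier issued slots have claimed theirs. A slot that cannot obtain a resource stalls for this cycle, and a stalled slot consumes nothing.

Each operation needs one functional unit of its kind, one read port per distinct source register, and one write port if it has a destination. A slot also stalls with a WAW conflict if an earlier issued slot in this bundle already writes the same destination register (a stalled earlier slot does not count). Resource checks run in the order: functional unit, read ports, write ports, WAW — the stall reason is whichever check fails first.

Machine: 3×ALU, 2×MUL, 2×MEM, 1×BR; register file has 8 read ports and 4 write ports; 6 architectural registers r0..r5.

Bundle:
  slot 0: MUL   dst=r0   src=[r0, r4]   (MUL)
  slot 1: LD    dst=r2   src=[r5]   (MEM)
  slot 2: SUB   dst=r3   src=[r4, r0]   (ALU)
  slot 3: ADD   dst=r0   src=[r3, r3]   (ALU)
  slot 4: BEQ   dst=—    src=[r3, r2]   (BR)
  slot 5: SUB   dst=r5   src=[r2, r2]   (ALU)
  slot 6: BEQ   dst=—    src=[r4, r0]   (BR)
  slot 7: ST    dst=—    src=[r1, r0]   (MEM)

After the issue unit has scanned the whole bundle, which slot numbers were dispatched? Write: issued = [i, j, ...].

issued = [0, 1, 2, 4, 5]

  0. MUL→r0 ⇒ go  {3A/1Mu/2Ld/1B | 6r 3w}
  1. MEM→r2 ⇒ go  {3A/1Mu/1Ld/1B | 5r 2w}
  2. ALU→r3 ⇒ go  {2A/1Mu/1Ld/1B | 3r 1w}
  3. ALU→r0 ⇒ no(WAW)  {2A/1Mu/1Ld/1B | 3r 1w}
  4. BR ⇒ go  {2A/1Mu/1Ld/0B | 1r 1w}
  5. ALU→r5 ⇒ go  {1A/1Mu/1Ld/0B | 0r 0w}
  6. BR ⇒ no(FU)  {1A/1Mu/1Ld/0B | 0r 0w}
  7. MEM ⇒ no(RD_PORT)  {1A/1Mu/1Ld/0B | 0r 0w}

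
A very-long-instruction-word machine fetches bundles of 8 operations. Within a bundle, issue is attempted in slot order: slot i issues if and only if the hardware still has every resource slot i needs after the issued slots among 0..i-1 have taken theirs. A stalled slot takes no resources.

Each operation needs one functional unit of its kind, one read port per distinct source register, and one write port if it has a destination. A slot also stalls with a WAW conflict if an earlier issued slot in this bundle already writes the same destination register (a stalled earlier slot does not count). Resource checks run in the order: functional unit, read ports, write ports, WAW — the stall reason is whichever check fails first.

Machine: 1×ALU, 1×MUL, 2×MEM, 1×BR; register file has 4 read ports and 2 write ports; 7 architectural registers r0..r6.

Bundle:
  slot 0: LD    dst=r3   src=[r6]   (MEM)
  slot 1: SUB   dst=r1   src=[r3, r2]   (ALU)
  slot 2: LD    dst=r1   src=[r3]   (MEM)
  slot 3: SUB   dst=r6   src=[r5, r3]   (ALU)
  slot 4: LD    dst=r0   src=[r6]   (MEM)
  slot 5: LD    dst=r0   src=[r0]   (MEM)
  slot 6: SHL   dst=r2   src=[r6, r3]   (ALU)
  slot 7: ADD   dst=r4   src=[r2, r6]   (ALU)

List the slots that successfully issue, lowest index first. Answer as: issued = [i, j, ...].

issued = [0, 1]

slot 0 (MEM): ISSUE — free A1,Mu1,Ld1,B1 rp3 wp1
slot 1 (ALU): ISSUE — free A0,Mu1,Ld1,B1 rp1 wp0
slot 2 (MEM): stall WR_PORT — free A0,Mu1,Ld1,B1 rp1 wp0
slot 3 (ALU): stall FU — free A0,Mu1,Ld1,B1 rp1 wp0
slot 4 (MEM): stall WR_PORT — free A0,Mu1,Ld1,B1 rp1 wp0
slot 5 (MEM): stall WR_PORT — free A0,Mu1,Ld1,B1 rp1 wp0
slot 6 (ALU): stall FU — free A0,Mu1,Ld1,B1 rp1 wp0
slot 7 (ALU): stall FU — free A0,Mu1,Ld1,B1 rp1 wp0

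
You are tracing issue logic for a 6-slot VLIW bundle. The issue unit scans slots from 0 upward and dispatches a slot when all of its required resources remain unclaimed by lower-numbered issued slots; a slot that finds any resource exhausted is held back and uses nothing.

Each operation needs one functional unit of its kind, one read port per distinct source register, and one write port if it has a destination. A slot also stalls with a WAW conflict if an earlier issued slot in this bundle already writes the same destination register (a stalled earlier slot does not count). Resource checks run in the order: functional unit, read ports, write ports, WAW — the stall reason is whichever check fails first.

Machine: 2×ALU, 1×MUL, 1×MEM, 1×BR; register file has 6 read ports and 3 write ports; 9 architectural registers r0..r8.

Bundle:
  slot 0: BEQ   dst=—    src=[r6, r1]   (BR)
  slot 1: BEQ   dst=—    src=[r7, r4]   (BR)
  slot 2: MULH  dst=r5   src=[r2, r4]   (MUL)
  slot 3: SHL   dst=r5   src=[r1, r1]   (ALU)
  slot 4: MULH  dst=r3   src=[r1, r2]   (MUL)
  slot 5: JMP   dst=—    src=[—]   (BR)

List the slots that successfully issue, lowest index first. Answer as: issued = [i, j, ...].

issued = [0, 2]

(0) want 1×BR +2rd +0wr — yes → AL2|MU1|ME1|BR0|rd4|wr3
(1) want 1×BR +2rd +0wr — FU → AL2|MU1|ME1|BR0|rd4|wr3
(2) want 1×MUL +2rd +1wr — yes → AL2|MU0|ME1|BR0|rd2|wr2
(3) want 1×ALU +1rd +1wr — WAW → AL2|MU0|ME1|BR0|rd2|wr2
(4) want 1×MUL +2rd +1wr — FU → AL2|MU0|ME1|BR0|rd2|wr2
(5) want 1×BR +0rd +0wr — FU → AL2|MU0|ME1|BR0|rd2|wr2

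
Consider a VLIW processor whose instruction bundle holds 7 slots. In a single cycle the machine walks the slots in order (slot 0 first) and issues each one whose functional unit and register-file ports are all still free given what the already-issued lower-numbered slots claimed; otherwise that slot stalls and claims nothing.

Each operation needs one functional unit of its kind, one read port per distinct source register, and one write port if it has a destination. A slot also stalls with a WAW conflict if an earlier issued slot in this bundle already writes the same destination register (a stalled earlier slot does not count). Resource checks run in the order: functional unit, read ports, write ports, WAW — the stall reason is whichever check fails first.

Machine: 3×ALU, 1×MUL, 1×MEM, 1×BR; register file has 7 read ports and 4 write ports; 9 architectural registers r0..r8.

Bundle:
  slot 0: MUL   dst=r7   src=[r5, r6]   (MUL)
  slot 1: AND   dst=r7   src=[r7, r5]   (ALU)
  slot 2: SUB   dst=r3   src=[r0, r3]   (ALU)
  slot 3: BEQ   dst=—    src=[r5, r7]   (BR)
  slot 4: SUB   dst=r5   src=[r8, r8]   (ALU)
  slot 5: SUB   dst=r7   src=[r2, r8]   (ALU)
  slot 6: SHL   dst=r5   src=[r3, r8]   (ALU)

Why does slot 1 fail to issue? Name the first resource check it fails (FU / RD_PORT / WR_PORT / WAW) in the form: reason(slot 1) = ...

reason(slot 1) = WAW

#0 MUL src=r5,r6 dispatched  <A:3 Mu:0 Ld:1 B:1 rd:5 wr:3>
#1 ALU src=r7,r5 held:WAW  <A:3 Mu:0 Ld:1 B:1 rd:5 wr:3>
#2 ALU src=r0,r3 dispatched  <A:2 Mu:0 Ld:1 B:1 rd:3 wr:2>
#3 BR src=r5,r7 dispatched  <A:2 Mu:0 Ld:1 B:0 rd:1 wr:2>
#4 ALU src=r8,r8 dispatched  <A:1 Mu:0 Ld:1 B:0 rd:0 wr:1>
#5 ALU src=r2,r8 held:RD_PORT  <A:1 Mu:0 Ld:1 B:0 rd:0 wr:1>
#6 ALU src=r3,r8 held:RD_PORT  <A:1 Mu:0 Ld:1 B:0 rd:0 wr:1>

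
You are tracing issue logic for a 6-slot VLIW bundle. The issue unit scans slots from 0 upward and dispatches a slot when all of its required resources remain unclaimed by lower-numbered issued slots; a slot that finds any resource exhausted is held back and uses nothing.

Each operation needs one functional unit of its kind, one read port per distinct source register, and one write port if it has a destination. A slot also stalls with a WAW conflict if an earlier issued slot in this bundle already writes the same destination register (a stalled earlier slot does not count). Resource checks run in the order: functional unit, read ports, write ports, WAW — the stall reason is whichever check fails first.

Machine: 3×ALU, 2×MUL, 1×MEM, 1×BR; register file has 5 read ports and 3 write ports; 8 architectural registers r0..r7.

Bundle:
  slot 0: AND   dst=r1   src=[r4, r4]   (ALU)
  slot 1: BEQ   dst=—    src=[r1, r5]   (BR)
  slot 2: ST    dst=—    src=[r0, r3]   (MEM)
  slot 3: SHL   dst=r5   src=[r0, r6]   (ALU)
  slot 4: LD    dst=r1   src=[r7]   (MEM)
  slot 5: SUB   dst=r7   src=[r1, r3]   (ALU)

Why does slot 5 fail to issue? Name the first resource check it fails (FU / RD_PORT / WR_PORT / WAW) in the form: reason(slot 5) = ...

#0 ALU src=r4,r4 dispatched  <A:2 Mu:2 Ld:1 B:1 rd:4 wr:2>
#1 BR src=r1,r5 dispatched  <A:2 Mu:2 Ld:1 B:0 rd:2 wr:2>
#2 MEM src=r0,r3 dispatched  <A:2 Mu:2 Ld:0 B:0 rd:0 wr:2>
#3 ALU src=r0,r6 held:RD_PORT  <A:2 Mu:2 Ld:0 B:0 rd:0 wr:2>
#4 MEM src=r7 held:FU  <A:2 Mu:2 Ld:0 B:0 rd:0 wr:2>
#5 ALU src=r1,r3 held:RD_PORT  <A:2 Mu:2 Ld:0 B:0 rd:0 wr:2>

reason(slot 5) = RD_PORT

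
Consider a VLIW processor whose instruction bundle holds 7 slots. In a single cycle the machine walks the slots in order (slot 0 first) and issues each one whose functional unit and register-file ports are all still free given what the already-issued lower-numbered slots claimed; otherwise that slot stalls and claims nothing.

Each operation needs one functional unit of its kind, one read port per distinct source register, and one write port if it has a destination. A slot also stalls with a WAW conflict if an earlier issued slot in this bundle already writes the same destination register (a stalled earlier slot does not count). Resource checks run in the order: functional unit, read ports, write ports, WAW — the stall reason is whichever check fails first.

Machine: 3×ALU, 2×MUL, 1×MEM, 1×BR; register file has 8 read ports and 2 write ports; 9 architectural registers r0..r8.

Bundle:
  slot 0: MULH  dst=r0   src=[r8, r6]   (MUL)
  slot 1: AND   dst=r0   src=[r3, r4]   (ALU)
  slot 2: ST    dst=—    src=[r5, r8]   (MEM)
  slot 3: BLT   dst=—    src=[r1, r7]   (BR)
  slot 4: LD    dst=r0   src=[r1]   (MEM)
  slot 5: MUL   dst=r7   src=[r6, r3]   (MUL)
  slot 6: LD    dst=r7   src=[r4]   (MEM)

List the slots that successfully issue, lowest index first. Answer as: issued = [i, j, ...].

(0) want 1×MUL +2rd +1wr — yes → AL3|MU1|ME1|BR1|rd6|wr1
(1) want 1×ALU +2rd +1wr — WAW → AL3|MU1|ME1|BR1|rd6|wr1
(2) want 1×MEM +2rd +0wr — yes → AL3|MU1|ME0|BR1|rd4|wr1
(3) want 1×BR +2rd +0wr — yes → AL3|MU1|ME0|BR0|rd2|wr1
(4) want 1×MEM +1rd +1wr — FU → AL3|MU1|ME0|BR0|rd2|wr1
(5) want 1×MUL +2rd +1wr — yes → AL3|MU0|ME0|BR0|rd0|wr0
(6) want 1×MEM +1rd +1wr — FU → AL3|MU0|ME0|BR0|rd0|wr0

issued = [0, 2, 3, 5]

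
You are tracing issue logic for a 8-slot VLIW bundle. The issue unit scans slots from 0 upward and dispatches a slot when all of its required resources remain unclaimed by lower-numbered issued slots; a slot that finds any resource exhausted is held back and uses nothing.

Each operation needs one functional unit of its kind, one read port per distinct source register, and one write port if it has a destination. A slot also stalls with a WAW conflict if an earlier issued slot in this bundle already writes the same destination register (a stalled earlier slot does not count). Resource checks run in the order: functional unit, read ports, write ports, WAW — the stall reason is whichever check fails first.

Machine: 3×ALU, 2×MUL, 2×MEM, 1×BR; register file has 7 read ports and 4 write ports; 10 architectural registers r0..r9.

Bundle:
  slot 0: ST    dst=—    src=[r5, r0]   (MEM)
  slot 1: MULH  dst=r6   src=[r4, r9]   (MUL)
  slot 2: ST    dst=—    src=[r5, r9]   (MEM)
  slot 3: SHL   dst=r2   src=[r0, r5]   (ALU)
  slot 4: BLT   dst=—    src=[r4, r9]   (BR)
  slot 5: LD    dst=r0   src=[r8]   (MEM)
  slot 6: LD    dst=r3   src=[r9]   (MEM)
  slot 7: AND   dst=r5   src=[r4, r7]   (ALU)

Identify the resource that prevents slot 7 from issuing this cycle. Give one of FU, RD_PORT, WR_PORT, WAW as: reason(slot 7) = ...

reason(slot 7) = RD_PORT

  0. MEM ⇒ go  {3A/2Mu/1Ld/1B | 5r 4w}
  1. MUL→r6 ⇒ go  {3A/1Mu/1Ld/1B | 3r 3w}
  2. MEM ⇒ go  {3A/1Mu/0Ld/1B | 1r 3w}
  3. ALU→r2 ⇒ no(RD_PORT)  {3A/1Mu/0Ld/1B | 1r 3w}
  4. BR ⇒ no(RD_PORT)  {3A/1Mu/0Ld/1B | 1r 3w}
  5. MEM→r0 ⇒ no(FU)  {3A/1Mu/0Ld/1B | 1r 3w}
  6. MEM→r3 ⇒ no(FU)  {3A/1Mu/0Ld/1B | 1r 3w}
  7. ALU→r5 ⇒ no(RD_PORT)  {3A/1Mu/0Ld/1B | 1r 3w}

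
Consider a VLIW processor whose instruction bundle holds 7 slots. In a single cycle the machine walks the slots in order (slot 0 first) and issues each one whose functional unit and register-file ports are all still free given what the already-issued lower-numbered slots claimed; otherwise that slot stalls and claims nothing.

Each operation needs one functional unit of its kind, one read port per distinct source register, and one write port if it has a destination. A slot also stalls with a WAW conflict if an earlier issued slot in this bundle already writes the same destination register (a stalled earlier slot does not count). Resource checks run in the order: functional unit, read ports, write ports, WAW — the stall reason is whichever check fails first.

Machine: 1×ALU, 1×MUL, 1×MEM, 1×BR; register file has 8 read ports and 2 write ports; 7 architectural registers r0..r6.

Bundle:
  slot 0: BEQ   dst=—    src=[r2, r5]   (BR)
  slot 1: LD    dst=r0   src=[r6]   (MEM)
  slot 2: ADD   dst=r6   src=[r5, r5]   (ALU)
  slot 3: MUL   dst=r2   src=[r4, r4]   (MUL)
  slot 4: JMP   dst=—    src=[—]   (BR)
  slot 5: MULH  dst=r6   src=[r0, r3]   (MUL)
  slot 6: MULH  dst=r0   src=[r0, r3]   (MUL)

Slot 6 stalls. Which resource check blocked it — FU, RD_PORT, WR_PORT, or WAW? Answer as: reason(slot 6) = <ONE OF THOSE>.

reason(slot 6) = WR_PORT

slot 0 (BR): ISSUE — free A1,Mu1,Ld1,B0 rp6 wp2
slot 1 (MEM): ISSUE — free A1,Mu1,Ld0,B0 rp5 wp1
slot 2 (ALU): ISSUE — free A0,Mu1,Ld0,B0 rp4 wp0
slot 3 (MUL): stall WR_PORT — free A0,Mu1,Ld0,B0 rp4 wp0
slot 4 (BR): stall FU — free A0,Mu1,Ld0,B0 rp4 wp0
slot 5 (MUL): stall WR_PORT — free A0,Mu1,Ld0,B0 rp4 wp0
slot 6 (MUL): stall WR_PORT — free A0,Mu1,Ld0,B0 rp4 wp0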